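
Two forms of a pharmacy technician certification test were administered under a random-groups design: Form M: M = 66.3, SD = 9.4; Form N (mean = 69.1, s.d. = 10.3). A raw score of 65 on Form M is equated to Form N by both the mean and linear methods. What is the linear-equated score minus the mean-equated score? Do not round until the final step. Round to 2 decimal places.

Mean-equated: 65 + (69.1 − 66.3) = 67.80
Linear-equated: (10.3/9.4)(65 − 66.3) + 69.1 = 67.676
Difference = 67.676 − 67.80 = -0.12

-0.12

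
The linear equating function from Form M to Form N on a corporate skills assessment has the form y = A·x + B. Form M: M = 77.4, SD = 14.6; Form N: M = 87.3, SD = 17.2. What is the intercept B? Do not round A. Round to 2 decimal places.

-3.88

A = SD_Y / SD_X = 17.2 / 14.6 = 1.178082
B = M_Y − A·M_X = 87.3 − 1.178082 × 77.4 = -3.88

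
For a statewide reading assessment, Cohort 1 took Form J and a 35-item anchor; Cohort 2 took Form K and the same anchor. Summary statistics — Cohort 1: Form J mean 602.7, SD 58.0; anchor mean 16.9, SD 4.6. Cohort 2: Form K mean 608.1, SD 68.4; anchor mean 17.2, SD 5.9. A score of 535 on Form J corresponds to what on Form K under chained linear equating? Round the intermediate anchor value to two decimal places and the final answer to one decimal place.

542.4

Form J → anchor (Cohort 1): v = (4.6/58.0)(535 − 602.7) + 16.9 = 11.53
anchor → Form K (Cohort 2): y = (68.4/5.9)(11.53 − 17.2) + 608.1 = 542.4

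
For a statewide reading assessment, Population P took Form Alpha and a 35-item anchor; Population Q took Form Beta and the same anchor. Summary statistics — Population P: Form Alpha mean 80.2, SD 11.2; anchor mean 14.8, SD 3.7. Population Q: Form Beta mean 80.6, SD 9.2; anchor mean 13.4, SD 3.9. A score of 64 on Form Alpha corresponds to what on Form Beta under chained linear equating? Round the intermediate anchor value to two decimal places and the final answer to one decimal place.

Form Alpha → anchor (Population P): v = (3.7/11.2)(64 − 80.2) + 14.8 = 9.45
anchor → Form Beta (Population Q): y = (9.2/3.9)(9.45 − 13.4) + 80.6 = 71.3

71.3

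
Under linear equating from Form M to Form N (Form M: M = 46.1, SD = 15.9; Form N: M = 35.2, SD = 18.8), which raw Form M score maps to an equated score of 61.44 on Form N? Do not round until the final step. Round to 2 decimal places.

68.29

Invert y = (SD_Y/SD_X)(x − M_X) + M_Y:
x = (SD_X/SD_Y)(y − M_Y) + M_X = (15.9/18.8)(61.44 − 35.2) + 46.1
x = 0.845745 × 26.240 + 46.1 = 68.29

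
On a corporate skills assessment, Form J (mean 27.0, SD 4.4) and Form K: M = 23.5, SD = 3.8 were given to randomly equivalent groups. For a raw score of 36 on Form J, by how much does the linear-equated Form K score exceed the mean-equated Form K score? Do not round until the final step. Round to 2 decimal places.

Mean-equated: 36 + (23.5 − 27.0) = 32.50
Linear-equated: (3.8/4.4)(36 − 27.0) + 23.5 = 31.273
Difference = 31.273 − 32.50 = -1.23

-1.23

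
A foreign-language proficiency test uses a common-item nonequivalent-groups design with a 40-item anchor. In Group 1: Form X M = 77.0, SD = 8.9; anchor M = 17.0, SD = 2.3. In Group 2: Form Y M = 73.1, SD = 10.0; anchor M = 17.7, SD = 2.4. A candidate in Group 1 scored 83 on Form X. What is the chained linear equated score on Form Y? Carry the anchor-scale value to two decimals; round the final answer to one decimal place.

76.6

Form X → anchor (Group 1): v = (2.3/8.9)(83 − 77.0) + 17.0 = 18.55
anchor → Form Y (Group 2): y = (10.0/2.4)(18.55 − 17.7) + 73.1 = 76.6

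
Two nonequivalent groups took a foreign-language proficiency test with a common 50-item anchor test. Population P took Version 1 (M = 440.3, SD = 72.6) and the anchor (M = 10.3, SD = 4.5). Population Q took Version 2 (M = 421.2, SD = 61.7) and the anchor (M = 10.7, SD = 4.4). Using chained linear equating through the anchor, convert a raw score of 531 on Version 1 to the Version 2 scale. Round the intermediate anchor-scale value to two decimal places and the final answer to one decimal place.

Version 1 → anchor (Population P): v = (4.5/72.6)(531 − 440.3) + 10.3 = 15.92
anchor → Version 2 (Population Q): y = (61.7/4.4)(15.92 − 10.7) + 421.2 = 494.4

494.4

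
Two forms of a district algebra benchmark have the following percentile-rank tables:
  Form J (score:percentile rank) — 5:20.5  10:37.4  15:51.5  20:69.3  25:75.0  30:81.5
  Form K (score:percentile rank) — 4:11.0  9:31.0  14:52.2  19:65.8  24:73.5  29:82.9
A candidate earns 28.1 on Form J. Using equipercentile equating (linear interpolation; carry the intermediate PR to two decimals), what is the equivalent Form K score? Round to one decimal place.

PR of 28.1 on Form J: 75.0 + (28.1 − 25)/(30 − 25) × (81.5 − 75.0) = 79.03
On Form K, PR 79.03 falls between score 24 (PR 73.5) and 29 (PR 82.9).
Interpolate: 24 + (79.03 − 73.5)/(82.9 − 73.5) × (29 − 24) = 26.9

26.9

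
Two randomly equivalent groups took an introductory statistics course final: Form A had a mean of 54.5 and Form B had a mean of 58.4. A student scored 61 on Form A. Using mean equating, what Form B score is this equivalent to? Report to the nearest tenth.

Mean equating: y = x + (M_Y − M_X) = 61 + (58.4 − 54.5) = 64.9

64.9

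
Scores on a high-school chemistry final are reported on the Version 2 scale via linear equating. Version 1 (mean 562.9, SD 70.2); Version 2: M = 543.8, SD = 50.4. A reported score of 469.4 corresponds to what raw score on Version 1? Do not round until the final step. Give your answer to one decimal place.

Invert y = (SD_Y/SD_X)(x − M_X) + M_Y:
x = (SD_X/SD_Y)(y − M_Y) + M_X = (70.2/50.4)(469.4 − 543.8) + 562.9
x = 1.392857 × -74.400 + 562.9 = 459.3

459.3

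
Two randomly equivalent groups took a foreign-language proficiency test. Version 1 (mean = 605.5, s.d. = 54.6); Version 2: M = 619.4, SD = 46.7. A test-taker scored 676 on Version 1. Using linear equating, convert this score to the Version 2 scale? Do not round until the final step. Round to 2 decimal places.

Linear equating: y = (SD_Y/SD_X)(x − M_X) + M_Y
y = (46.7/54.6)(676 − 605.5) + 619.4
y = 0.855311 × 70.5 + 619.4 = 60.2995 + 619.4 = 679.70

679.70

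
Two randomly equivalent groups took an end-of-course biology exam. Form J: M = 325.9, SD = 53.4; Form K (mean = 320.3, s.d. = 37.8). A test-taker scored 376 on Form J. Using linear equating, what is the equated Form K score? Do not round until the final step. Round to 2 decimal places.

355.76

Linear equating: y = (SD_Y/SD_X)(x − M_X) + M_Y
y = (37.8/53.4)(376 − 325.9) + 320.3
y = 0.707865 × 50.1 + 320.3 = 35.4640 + 320.3 = 355.76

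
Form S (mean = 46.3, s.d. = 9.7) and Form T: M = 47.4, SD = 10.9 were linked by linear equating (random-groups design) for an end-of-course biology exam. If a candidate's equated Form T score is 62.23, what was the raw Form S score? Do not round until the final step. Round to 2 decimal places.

59.50

Invert y = (SD_Y/SD_X)(x − M_X) + M_Y:
x = (SD_X/SD_Y)(y − M_Y) + M_X = (9.7/10.9)(62.23 − 47.4) + 46.3
x = 0.889908 × 14.830 + 46.3 = 59.50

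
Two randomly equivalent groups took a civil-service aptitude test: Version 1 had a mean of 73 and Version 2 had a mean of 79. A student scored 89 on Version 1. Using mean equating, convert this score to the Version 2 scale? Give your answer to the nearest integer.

95

Mean equating: y = x + (M_Y − M_X) = 89 + (79 − 73) = 95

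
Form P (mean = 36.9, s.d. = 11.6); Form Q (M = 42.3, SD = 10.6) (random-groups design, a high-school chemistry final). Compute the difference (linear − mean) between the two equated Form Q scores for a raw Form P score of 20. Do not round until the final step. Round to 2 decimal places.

1.46

Mean-equated: 20 + (42.3 − 36.9) = 25.40
Linear-equated: (10.6/11.6)(20 − 36.9) + 42.3 = 26.857
Difference = 26.857 − 25.40 = 1.46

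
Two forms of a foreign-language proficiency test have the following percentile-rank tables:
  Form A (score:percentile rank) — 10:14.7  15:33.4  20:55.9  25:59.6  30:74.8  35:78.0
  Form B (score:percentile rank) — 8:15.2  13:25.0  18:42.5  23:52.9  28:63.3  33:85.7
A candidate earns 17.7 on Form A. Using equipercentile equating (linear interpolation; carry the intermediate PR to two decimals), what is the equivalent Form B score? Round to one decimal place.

19.5

PR of 17.7 on Form A: 33.4 + (17.7 − 15)/(20 − 15) × (55.9 − 33.4) = 45.55
On Form B, PR 45.55 falls between score 18 (PR 42.5) and 23 (PR 52.9).
Interpolate: 18 + (45.55 − 42.5)/(52.9 − 42.5) × (23 − 18) = 19.5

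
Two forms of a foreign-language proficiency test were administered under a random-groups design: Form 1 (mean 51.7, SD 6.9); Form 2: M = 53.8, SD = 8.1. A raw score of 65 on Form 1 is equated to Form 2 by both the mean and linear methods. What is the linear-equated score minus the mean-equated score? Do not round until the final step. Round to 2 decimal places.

2.31

Mean-equated: 65 + (53.8 − 51.7) = 67.10
Linear-equated: (8.1/6.9)(65 − 51.7) + 53.8 = 69.413
Difference = 69.413 − 67.10 = 2.31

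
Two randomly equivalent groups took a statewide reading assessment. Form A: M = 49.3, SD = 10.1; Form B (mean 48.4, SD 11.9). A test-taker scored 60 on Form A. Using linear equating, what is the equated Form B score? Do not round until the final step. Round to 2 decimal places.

Linear equating: y = (SD_Y/SD_X)(x − M_X) + M_Y
y = (11.9/10.1)(60 − 49.3) + 48.4
y = 1.178218 × 10.7 + 48.4 = 12.6069 + 48.4 = 61.01

61.01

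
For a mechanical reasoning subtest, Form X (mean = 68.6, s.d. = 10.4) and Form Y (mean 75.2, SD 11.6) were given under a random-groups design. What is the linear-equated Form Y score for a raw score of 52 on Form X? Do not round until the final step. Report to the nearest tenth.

56.7

Linear equating: y = (SD_Y/SD_X)(x − M_X) + M_Y
y = (11.6/10.4)(52 − 68.6) + 75.2
y = 1.115385 × -16.6 + 75.2 = -18.5154 + 75.2 = 56.7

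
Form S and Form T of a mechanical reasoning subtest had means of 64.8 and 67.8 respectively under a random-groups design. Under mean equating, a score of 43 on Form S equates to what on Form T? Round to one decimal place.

46.0

Mean equating: y = x + (M_Y − M_X) = 43 + (67.8 − 64.8) = 46.0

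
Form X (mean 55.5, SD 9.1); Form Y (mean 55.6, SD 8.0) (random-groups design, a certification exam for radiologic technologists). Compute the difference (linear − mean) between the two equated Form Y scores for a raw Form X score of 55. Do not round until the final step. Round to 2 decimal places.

Mean-equated: 55 + (55.6 − 55.5) = 55.10
Linear-equated: (8.0/9.1)(55 − 55.5) + 55.6 = 55.160
Difference = 55.160 − 55.10 = 0.06

0.06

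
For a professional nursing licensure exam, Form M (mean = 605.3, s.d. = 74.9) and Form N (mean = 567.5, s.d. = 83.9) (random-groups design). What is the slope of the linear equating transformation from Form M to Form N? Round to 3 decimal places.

A = SD_Y / SD_X = 83.9 / 74.9 = 1.120

1.120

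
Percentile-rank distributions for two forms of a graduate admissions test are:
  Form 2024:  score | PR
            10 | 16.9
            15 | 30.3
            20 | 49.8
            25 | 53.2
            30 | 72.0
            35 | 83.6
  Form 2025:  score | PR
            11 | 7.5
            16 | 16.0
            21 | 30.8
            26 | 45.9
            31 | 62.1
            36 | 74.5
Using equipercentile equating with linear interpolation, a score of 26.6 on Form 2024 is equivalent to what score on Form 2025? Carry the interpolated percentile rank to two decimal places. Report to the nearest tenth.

PR of 26.6 on Form 2024: 53.2 + (26.6 − 25)/(30 − 25) × (72.0 − 53.2) = 59.22
On Form 2025, PR 59.22 falls between score 26 (PR 45.9) and 31 (PR 62.1).
Interpolate: 26 + (59.22 − 45.9)/(62.1 − 45.9) × (31 − 26) = 30.1

30.1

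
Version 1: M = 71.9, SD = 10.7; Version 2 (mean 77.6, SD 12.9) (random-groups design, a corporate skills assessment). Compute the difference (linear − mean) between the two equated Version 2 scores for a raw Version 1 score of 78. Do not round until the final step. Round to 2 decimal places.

1.25

Mean-equated: 78 + (77.6 − 71.9) = 83.70
Linear-equated: (12.9/10.7)(78 − 71.9) + 77.6 = 84.954
Difference = 84.954 − 83.70 = 1.25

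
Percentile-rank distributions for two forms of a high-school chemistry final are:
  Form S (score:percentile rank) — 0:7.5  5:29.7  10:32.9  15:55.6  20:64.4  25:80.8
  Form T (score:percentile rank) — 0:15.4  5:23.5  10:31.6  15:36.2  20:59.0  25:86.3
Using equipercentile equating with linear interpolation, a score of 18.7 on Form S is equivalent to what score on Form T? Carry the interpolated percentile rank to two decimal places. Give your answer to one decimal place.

20.6

PR of 18.7 on Form S: 55.6 + (18.7 − 15)/(20 − 15) × (64.4 − 55.6) = 62.11
On Form T, PR 62.11 falls between score 20 (PR 59.0) and 25 (PR 86.3).
Interpolate: 20 + (62.11 − 59.0)/(86.3 − 59.0) × (25 − 20) = 20.6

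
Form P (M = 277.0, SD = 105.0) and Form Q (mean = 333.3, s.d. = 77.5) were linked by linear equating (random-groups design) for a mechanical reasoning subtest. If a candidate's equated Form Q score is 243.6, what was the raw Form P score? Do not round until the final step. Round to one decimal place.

Invert y = (SD_Y/SD_X)(x − M_X) + M_Y:
x = (SD_X/SD_Y)(y − M_Y) + M_X = (105.0/77.5)(243.6 − 333.3) + 277.0
x = 1.354839 × -89.700 + 277.0 = 155.5

155.5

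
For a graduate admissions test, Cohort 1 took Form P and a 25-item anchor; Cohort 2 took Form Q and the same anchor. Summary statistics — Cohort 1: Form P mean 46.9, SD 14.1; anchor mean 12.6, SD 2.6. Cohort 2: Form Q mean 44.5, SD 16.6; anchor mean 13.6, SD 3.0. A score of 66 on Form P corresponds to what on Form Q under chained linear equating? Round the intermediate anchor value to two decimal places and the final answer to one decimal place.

58.4

Form P → anchor (Cohort 1): v = (2.6/14.1)(66 − 46.9) + 12.6 = 16.12
anchor → Form Q (Cohort 2): y = (16.6/3.0)(16.12 − 13.6) + 44.5 = 58.4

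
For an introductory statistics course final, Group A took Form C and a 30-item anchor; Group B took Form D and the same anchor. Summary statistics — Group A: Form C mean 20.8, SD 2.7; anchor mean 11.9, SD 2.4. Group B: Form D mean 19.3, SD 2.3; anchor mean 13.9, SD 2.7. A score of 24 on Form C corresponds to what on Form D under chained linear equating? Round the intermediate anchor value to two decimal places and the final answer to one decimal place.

20.0

Form C → anchor (Group A): v = (2.4/2.7)(24 − 20.8) + 11.9 = 14.74
anchor → Form D (Group B): y = (2.3/2.7)(14.74 − 13.9) + 19.3 = 20.0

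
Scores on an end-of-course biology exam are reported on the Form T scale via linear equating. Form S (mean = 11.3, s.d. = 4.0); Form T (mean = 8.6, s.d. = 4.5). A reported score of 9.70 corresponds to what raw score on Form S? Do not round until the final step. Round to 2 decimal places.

12.28

Invert y = (SD_Y/SD_X)(x − M_X) + M_Y:
x = (SD_X/SD_Y)(y − M_Y) + M_X = (4.0/4.5)(9.70 − 8.6) + 11.3
x = 0.888889 × 1.100 + 11.3 = 12.28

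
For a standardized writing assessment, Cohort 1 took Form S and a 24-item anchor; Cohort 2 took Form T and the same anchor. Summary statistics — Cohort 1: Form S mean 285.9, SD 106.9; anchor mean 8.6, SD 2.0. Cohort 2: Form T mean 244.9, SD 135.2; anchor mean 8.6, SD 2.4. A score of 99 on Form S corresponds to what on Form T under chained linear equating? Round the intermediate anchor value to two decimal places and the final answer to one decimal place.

47.7

Form S → anchor (Cohort 1): v = (2.0/106.9)(99 − 285.9) + 8.6 = 5.10
anchor → Form T (Cohort 2): y = (135.2/2.4)(5.10 − 8.6) + 244.9 = 47.7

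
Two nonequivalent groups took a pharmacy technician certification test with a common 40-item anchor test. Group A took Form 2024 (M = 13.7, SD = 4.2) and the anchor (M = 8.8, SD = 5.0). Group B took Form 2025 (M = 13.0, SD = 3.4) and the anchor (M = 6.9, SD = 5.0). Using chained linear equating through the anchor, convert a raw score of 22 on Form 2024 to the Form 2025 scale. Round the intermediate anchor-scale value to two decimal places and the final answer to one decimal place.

Form 2024 → anchor (Group A): v = (5.0/4.2)(22 − 13.7) + 8.8 = 18.68
anchor → Form 2025 (Group B): y = (3.4/5.0)(18.68 − 6.9) + 13.0 = 21.0

21.0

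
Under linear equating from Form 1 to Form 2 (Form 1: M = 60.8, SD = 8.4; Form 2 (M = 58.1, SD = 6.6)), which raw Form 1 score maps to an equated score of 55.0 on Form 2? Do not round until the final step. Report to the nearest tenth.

Invert y = (SD_Y/SD_X)(x − M_X) + M_Y:
x = (SD_X/SD_Y)(y − M_Y) + M_X = (8.4/6.6)(55.0 − 58.1) + 60.8
x = 1.272727 × -3.100 + 60.8 = 56.9

56.9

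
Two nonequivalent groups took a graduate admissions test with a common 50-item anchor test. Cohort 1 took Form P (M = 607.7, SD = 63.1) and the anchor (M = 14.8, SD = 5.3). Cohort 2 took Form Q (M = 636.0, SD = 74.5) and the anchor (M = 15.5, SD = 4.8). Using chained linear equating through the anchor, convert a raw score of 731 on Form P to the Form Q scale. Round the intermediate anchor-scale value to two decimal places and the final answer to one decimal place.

Form P → anchor (Cohort 1): v = (5.3/63.1)(731 − 607.7) + 14.8 = 25.16
anchor → Form Q (Cohort 2): y = (74.5/4.8)(25.16 − 15.5) + 636.0 = 785.9

785.9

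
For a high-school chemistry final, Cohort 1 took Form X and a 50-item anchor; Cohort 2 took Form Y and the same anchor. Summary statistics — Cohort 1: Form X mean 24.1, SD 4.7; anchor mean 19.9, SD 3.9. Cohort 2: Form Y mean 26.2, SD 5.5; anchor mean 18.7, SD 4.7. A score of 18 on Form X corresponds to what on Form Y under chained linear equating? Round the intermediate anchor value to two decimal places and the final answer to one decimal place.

Form X → anchor (Cohort 1): v = (3.9/4.7)(18 − 24.1) + 19.9 = 14.84
anchor → Form Y (Cohort 2): y = (5.5/4.7)(14.84 − 18.7) + 26.2 = 21.7

21.7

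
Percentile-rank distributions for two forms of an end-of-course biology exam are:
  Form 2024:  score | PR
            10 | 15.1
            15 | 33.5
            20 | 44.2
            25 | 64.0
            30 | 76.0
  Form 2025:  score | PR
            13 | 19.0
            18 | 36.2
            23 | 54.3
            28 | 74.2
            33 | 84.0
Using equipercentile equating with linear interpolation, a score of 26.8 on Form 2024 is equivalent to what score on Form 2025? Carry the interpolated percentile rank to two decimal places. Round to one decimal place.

PR of 26.8 on Form 2024: 64.0 + (26.8 − 25)/(30 − 25) × (76.0 − 64.0) = 68.32
On Form 2025, PR 68.32 falls between score 23 (PR 54.3) and 28 (PR 74.2).
Interpolate: 23 + (68.32 − 54.3)/(74.2 − 54.3) × (28 − 23) = 26.5

26.5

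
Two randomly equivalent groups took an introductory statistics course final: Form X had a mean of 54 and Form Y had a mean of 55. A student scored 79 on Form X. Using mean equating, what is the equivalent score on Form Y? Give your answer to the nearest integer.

80

Mean equating: y = x + (M_Y − M_X) = 79 + (55 − 54) = 80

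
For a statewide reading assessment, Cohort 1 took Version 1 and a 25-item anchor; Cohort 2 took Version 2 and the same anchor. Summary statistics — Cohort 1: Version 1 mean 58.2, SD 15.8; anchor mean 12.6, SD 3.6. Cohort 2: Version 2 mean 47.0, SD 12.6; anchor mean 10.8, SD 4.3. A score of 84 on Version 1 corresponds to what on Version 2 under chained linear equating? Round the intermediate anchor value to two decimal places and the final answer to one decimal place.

69.5

Version 1 → anchor (Cohort 1): v = (3.6/15.8)(84 − 58.2) + 12.6 = 18.48
anchor → Version 2 (Cohort 2): y = (12.6/4.3)(18.48 − 10.8) + 47.0 = 69.5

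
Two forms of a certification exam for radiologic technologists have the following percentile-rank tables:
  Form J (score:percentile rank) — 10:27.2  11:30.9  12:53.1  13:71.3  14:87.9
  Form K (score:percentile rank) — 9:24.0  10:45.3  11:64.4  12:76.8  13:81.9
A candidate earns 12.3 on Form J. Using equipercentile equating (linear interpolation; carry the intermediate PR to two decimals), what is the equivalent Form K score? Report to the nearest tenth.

10.7

PR of 12.3 on Form J: 53.1 + (12.3 − 12)/(13 − 12) × (71.3 − 53.1) = 58.56
On Form K, PR 58.56 falls between score 10 (PR 45.3) and 11 (PR 64.4).
Interpolate: 10 + (58.56 − 45.3)/(64.4 − 45.3) × (11 − 10) = 10.7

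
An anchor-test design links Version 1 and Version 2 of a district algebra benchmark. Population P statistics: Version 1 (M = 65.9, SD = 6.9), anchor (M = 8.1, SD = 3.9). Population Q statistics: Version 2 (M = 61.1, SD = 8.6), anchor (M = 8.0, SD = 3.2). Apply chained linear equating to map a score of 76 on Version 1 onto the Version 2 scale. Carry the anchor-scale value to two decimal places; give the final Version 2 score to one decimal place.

Version 1 → anchor (Population P): v = (3.9/6.9)(76 − 65.9) + 8.1 = 13.81
anchor → Version 2 (Population Q): y = (8.6/3.2)(13.81 − 8.0) + 61.1 = 76.7

76.7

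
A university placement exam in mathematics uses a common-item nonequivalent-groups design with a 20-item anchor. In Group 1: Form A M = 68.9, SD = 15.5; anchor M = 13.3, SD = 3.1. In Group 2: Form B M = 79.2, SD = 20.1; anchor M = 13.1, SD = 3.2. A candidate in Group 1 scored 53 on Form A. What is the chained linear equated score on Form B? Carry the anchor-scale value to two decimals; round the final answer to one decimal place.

60.5

Form A → anchor (Group 1): v = (3.1/15.5)(53 − 68.9) + 13.3 = 10.12
anchor → Form B (Group 2): y = (20.1/3.2)(10.12 − 13.1) + 79.2 = 60.5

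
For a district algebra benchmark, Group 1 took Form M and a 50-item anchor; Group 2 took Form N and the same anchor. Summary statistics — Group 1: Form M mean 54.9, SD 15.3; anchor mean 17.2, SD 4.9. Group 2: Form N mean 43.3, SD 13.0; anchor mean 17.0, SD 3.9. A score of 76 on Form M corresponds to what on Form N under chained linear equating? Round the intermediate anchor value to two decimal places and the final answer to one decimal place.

Form M → anchor (Group 1): v = (4.9/15.3)(76 − 54.9) + 17.2 = 23.96
anchor → Form N (Group 2): y = (13.0/3.9)(23.96 − 17.0) + 43.3 = 66.5

66.5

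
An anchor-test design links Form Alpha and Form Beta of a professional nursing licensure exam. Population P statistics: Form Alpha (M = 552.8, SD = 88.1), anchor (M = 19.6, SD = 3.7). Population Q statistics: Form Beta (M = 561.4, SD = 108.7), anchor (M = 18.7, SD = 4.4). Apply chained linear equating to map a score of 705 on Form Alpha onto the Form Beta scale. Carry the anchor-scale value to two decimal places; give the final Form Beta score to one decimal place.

741.5

Form Alpha → anchor (Population P): v = (3.7/88.1)(705 − 552.8) + 19.6 = 25.99
anchor → Form Beta (Population Q): y = (108.7/4.4)(25.99 − 18.7) + 561.4 = 741.5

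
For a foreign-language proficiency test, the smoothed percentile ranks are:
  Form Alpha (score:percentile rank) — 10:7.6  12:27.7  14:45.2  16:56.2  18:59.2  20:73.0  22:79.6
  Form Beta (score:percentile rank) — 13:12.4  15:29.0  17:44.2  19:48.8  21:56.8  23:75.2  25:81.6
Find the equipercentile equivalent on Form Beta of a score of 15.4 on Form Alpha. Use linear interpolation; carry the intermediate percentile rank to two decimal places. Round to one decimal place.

PR of 15.4 on Form Alpha: 45.2 + (15.4 − 14)/(16 − 14) × (56.2 − 45.2) = 52.90
On Form Beta, PR 52.90 falls between score 19 (PR 48.8) and 21 (PR 56.8).
Interpolate: 19 + (52.90 − 48.8)/(56.8 − 48.8) × (21 − 19) = 20.0

20.0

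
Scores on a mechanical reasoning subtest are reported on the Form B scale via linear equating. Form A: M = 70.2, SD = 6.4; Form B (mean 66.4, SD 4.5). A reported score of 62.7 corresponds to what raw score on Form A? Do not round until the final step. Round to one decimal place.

64.9

Invert y = (SD_Y/SD_X)(x − M_X) + M_Y:
x = (SD_X/SD_Y)(y − M_Y) + M_X = (6.4/4.5)(62.7 − 66.4) + 70.2
x = 1.422222 × -3.700 + 70.2 = 64.9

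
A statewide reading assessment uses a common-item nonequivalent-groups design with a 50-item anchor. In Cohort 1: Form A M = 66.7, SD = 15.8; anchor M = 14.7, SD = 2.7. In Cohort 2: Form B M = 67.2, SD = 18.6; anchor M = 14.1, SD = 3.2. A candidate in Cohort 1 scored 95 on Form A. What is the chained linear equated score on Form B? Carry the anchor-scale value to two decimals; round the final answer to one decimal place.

Form A → anchor (Cohort 1): v = (2.7/15.8)(95 − 66.7) + 14.7 = 19.54
anchor → Form B (Cohort 2): y = (18.6/3.2)(19.54 − 14.1) + 67.2 = 98.8

98.8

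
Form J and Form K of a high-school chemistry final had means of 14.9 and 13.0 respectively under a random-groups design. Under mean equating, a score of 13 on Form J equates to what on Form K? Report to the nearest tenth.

11.1

Mean equating: y = x + (M_Y − M_X) = 13 + (13.0 − 14.9) = 11.1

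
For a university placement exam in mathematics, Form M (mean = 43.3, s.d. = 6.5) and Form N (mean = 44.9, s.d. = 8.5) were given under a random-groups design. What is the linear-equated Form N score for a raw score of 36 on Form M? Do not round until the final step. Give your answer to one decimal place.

Linear equating: y = (SD_Y/SD_X)(x − M_X) + M_Y
y = (8.5/6.5)(36 − 43.3) + 44.9
y = 1.307692 × -7.3 + 44.9 = -9.5462 + 44.9 = 35.4

35.4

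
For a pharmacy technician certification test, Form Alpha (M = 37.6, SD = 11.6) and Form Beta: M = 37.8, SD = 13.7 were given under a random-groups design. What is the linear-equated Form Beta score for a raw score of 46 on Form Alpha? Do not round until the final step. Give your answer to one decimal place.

47.7

Linear equating: y = (SD_Y/SD_X)(x − M_X) + M_Y
y = (13.7/11.6)(46 − 37.6) + 37.8
y = 1.181034 × 8.4 + 37.8 = 9.9207 + 37.8 = 47.7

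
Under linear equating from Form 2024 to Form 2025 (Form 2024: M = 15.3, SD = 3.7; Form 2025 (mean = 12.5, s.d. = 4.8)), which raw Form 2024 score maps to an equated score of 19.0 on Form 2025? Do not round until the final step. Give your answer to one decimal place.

20.3

Invert y = (SD_Y/SD_X)(x − M_X) + M_Y:
x = (SD_X/SD_Y)(y − M_Y) + M_X = (3.7/4.8)(19.0 − 12.5) + 15.3
x = 0.770833 × 6.500 + 15.3 = 20.3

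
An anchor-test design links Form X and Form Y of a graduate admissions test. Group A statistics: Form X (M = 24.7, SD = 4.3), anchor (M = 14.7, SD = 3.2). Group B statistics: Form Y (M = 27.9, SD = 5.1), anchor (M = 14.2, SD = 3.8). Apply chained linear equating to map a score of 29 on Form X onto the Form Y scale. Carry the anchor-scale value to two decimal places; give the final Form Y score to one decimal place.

32.9

Form X → anchor (Group A): v = (3.2/4.3)(29 − 24.7) + 14.7 = 17.90
anchor → Form Y (Group B): y = (5.1/3.8)(17.90 − 14.2) + 27.9 = 32.9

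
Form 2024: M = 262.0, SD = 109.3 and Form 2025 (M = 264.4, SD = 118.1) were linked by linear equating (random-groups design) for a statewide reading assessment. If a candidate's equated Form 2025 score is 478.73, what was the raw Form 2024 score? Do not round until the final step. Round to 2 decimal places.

460.36

Invert y = (SD_Y/SD_X)(x − M_X) + M_Y:
x = (SD_X/SD_Y)(y − M_Y) + M_X = (109.3/118.1)(478.73 − 264.4) + 262.0
x = 0.925487 × 214.330 + 262.0 = 460.36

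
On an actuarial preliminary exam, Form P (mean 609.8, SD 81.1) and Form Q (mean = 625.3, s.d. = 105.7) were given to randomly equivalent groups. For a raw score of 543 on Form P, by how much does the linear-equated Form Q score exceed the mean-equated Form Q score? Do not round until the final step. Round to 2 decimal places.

-20.26

Mean-equated: 543 + (625.3 − 609.8) = 558.50
Linear-equated: (105.7/81.1)(543 − 609.8) + 625.3 = 538.238
Difference = 538.238 − 558.50 = -20.26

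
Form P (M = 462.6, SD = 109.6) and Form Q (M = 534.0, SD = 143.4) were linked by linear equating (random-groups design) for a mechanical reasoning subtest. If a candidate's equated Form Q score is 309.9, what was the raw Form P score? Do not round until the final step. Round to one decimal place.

Invert y = (SD_Y/SD_X)(x − M_X) + M_Y:
x = (SD_X/SD_Y)(y − M_Y) + M_X = (109.6/143.4)(309.9 − 534.0) + 462.6
x = 0.764296 × -224.100 + 462.6 = 291.3

291.3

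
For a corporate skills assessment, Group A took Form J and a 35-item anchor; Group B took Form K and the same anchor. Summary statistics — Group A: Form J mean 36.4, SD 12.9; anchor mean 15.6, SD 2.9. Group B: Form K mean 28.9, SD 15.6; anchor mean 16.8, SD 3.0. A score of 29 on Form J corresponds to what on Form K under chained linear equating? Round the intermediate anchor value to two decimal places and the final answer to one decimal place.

14.0

Form J → anchor (Group A): v = (2.9/12.9)(29 − 36.4) + 15.6 = 13.94
anchor → Form K (Group B): y = (15.6/3.0)(13.94 − 16.8) + 28.9 = 14.0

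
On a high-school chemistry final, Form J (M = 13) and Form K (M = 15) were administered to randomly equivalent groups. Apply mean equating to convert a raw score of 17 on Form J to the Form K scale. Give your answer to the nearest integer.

19

Mean equating: y = x + (M_Y − M_X) = 17 + (15 − 13) = 19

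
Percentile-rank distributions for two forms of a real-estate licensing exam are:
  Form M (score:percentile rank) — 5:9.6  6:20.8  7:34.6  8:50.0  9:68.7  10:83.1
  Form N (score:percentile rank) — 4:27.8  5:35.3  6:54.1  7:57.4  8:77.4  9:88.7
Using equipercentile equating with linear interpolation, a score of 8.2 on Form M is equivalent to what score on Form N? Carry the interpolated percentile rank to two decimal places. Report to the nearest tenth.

PR of 8.2 on Form M: 50.0 + (8.2 − 8)/(9 − 8) × (68.7 − 50.0) = 53.74
On Form N, PR 53.74 falls between score 5 (PR 35.3) and 6 (PR 54.1).
Interpolate: 5 + (53.74 − 35.3)/(54.1 − 35.3) × (6 − 5) = 6.0

6.0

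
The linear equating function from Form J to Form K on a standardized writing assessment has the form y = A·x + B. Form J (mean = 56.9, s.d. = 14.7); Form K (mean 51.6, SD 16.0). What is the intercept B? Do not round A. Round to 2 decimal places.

A = SD_Y / SD_X = 16.0 / 14.7 = 1.088435
B = M_Y − A·M_X = 51.6 − 1.088435 × 56.9 = -10.33

-10.33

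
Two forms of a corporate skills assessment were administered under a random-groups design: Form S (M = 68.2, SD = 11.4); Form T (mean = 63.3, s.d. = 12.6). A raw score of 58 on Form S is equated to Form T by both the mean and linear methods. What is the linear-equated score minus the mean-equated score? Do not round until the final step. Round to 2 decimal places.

-1.07

Mean-equated: 58 + (63.3 − 68.2) = 53.10
Linear-equated: (12.6/11.4)(58 − 68.2) + 63.3 = 52.026
Difference = 52.026 − 53.10 = -1.07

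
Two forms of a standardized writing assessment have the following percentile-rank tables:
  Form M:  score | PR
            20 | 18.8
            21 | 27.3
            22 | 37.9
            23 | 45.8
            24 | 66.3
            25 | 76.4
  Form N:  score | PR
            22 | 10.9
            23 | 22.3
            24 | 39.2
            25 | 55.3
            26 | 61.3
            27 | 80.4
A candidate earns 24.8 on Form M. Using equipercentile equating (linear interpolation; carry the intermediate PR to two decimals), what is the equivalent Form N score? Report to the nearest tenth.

26.7

PR of 24.8 on Form M: 66.3 + (24.8 − 24)/(25 − 24) × (76.4 − 66.3) = 74.38
On Form N, PR 74.38 falls between score 26 (PR 61.3) and 27 (PR 80.4).
Interpolate: 26 + (74.38 − 61.3)/(80.4 − 61.3) × (27 − 26) = 26.7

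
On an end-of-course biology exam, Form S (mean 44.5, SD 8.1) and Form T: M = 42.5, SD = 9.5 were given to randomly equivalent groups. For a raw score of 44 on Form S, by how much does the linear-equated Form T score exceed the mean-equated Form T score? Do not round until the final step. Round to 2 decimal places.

-0.09

Mean-equated: 44 + (42.5 − 44.5) = 42.00
Linear-equated: (9.5/8.1)(44 − 44.5) + 42.5 = 41.914
Difference = 41.914 − 42.00 = -0.09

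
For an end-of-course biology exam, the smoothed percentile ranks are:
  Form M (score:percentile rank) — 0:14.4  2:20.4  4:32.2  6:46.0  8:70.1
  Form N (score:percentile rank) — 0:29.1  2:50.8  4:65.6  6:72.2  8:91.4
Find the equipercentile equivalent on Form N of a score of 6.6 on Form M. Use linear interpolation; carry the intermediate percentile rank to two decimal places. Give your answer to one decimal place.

2.3

PR of 6.6 on Form M: 46.0 + (6.6 − 6)/(8 − 6) × (70.1 − 46.0) = 53.23
On Form N, PR 53.23 falls between score 2 (PR 50.8) and 4 (PR 65.6).
Interpolate: 2 + (53.23 − 50.8)/(65.6 − 50.8) × (4 − 2) = 2.3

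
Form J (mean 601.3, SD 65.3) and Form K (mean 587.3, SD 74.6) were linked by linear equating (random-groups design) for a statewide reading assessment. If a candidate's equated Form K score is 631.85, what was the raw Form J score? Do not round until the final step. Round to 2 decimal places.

640.30

Invert y = (SD_Y/SD_X)(x − M_X) + M_Y:
x = (SD_X/SD_Y)(y − M_Y) + M_X = (65.3/74.6)(631.85 − 587.3) + 601.3
x = 0.875335 × 44.550 + 601.3 = 640.30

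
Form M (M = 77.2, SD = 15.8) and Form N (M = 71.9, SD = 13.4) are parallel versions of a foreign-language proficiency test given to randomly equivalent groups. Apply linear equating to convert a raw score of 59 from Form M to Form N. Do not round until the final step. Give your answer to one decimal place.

Linear equating: y = (SD_Y/SD_X)(x − M_X) + M_Y
y = (13.4/15.8)(59 − 77.2) + 71.9
y = 0.848101 × -18.2 + 71.9 = -15.4354 + 71.9 = 56.5

56.5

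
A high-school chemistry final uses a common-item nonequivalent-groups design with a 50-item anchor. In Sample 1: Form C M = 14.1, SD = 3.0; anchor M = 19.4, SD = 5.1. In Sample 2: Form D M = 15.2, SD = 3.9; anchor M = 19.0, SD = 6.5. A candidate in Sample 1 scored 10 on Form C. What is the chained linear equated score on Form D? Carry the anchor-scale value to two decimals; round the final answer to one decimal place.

Form C → anchor (Sample 1): v = (5.1/3.0)(10 − 14.1) + 19.4 = 12.43
anchor → Form D (Sample 2): y = (3.9/6.5)(12.43 − 19.0) + 15.2 = 11.3

11.3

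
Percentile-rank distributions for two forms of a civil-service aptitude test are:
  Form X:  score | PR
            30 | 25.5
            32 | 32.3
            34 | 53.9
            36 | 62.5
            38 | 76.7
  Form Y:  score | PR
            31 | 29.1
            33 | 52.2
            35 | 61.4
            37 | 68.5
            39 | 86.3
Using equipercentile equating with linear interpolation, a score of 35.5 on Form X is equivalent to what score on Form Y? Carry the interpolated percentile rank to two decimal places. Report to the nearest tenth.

PR of 35.5 on Form X: 53.9 + (35.5 − 34)/(36 − 34) × (62.5 − 53.9) = 60.35
On Form Y, PR 60.35 falls between score 33 (PR 52.2) and 35 (PR 61.4).
Interpolate: 33 + (60.35 − 52.2)/(61.4 − 52.2) × (35 − 33) = 34.8

34.8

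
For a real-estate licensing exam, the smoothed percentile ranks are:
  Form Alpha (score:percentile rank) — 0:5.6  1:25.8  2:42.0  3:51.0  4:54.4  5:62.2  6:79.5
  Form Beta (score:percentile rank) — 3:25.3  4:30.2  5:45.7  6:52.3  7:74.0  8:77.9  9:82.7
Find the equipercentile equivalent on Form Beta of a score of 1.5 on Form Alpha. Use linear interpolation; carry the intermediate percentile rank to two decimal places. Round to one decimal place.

4.2

PR of 1.5 on Form Alpha: 25.8 + (1.5 − 1)/(2 − 1) × (42.0 − 25.8) = 33.90
On Form Beta, PR 33.90 falls between score 4 (PR 30.2) and 5 (PR 45.7).
Interpolate: 4 + (33.90 − 30.2)/(45.7 − 30.2) × (5 − 4) = 4.2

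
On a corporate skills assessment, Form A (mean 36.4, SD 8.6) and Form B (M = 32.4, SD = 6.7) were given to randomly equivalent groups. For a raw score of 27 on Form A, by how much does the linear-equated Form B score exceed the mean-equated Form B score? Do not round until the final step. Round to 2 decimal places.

Mean-equated: 27 + (32.4 − 36.4) = 23.00
Linear-equated: (6.7/8.6)(27 − 36.4) + 32.4 = 25.077
Difference = 25.077 − 23.00 = 2.08

2.08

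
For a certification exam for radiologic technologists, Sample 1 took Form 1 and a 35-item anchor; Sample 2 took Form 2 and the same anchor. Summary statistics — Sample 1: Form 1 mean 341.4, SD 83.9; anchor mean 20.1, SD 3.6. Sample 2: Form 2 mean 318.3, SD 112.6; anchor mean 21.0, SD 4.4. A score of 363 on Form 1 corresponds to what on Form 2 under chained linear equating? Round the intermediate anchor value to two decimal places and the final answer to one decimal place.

Form 1 → anchor (Sample 1): v = (3.6/83.9)(363 − 341.4) + 20.1 = 21.03
anchor → Form 2 (Sample 2): y = (112.6/4.4)(21.03 − 21.0) + 318.3 = 319.1

319.1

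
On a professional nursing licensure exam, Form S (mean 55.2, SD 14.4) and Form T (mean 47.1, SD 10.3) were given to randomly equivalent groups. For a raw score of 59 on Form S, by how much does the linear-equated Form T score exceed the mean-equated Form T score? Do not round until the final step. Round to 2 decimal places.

-1.08

Mean-equated: 59 + (47.1 − 55.2) = 50.90
Linear-equated: (10.3/14.4)(59 − 55.2) + 47.1 = 49.818
Difference = 49.818 − 50.90 = -1.08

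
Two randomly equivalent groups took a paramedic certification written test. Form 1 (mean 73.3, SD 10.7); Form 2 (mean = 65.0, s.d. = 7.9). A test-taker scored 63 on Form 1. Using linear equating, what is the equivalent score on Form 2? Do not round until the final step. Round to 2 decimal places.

Linear equating: y = (SD_Y/SD_X)(x − M_X) + M_Y
y = (7.9/10.7)(63 − 73.3) + 65.0
y = 0.738318 × -10.3 + 65.0 = -7.6047 + 65.0 = 57.40

57.40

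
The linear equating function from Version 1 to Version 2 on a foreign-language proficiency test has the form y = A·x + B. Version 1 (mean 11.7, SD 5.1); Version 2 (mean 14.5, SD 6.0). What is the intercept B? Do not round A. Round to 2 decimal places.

0.74

A = SD_Y / SD_X = 6.0 / 5.1 = 1.176471
B = M_Y − A·M_X = 14.5 − 1.176471 × 11.7 = 0.74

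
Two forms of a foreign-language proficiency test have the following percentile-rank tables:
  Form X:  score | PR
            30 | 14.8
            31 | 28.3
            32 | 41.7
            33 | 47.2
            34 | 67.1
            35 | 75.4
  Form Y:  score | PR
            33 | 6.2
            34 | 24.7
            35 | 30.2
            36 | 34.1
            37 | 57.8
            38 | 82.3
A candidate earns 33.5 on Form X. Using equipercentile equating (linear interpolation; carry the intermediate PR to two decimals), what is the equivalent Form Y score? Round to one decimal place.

PR of 33.5 on Form X: 47.2 + (33.5 − 33)/(34 − 33) × (67.1 − 47.2) = 57.15
On Form Y, PR 57.15 falls between score 36 (PR 34.1) and 37 (PR 57.8).
Interpolate: 36 + (57.15 − 34.1)/(57.8 − 34.1) × (37 − 36) = 37.0

37.0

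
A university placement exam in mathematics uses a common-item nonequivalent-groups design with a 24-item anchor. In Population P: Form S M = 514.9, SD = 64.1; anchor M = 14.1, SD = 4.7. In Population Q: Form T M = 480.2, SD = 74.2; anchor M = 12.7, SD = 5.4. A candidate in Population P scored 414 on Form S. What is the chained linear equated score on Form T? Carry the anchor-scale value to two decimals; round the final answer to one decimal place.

Form S → anchor (Population P): v = (4.7/64.1)(414 − 514.9) + 14.1 = 6.70
anchor → Form T (Population Q): y = (74.2/5.4)(6.70 − 12.7) + 480.2 = 397.8

397.8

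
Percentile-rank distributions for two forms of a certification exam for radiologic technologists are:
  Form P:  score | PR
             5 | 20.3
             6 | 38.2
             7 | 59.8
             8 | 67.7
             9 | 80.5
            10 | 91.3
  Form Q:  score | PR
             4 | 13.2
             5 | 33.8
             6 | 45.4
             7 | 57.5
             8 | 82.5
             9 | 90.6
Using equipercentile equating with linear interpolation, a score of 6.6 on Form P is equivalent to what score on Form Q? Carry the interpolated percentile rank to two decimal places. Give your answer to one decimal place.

PR of 6.6 on Form P: 38.2 + (6.6 − 6)/(7 − 6) × (59.8 − 38.2) = 51.16
On Form Q, PR 51.16 falls between score 6 (PR 45.4) and 7 (PR 57.5).
Interpolate: 6 + (51.16 − 45.4)/(57.5 − 45.4) × (7 − 6) = 6.5

6.5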